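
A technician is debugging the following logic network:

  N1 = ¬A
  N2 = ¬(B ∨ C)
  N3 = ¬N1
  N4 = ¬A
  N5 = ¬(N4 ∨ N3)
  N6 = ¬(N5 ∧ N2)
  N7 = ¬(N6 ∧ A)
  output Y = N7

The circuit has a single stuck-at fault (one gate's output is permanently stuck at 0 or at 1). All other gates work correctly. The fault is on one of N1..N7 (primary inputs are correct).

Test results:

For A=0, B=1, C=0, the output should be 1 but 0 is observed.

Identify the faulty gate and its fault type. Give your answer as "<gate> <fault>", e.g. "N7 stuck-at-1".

Fault-free values for test 1 (A=0, B=1, C=0): N1=1, N2=0, N3=0, N4=1, N5=0, N6=1, N7=1, giving Y=1. Observed 0.
Test 1: faults giving observed 0 are {N7 stuck-at-0}.
Only N7 stuck-at-0 is consistent with every test.

N7 stuck-at-0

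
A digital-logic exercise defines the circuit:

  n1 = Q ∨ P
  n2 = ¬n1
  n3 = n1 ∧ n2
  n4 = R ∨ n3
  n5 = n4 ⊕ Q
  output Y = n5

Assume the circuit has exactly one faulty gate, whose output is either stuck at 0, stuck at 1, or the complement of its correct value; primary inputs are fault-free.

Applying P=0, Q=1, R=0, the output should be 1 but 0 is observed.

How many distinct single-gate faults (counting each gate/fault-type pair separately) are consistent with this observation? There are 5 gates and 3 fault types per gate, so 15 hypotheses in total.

8

Fault-free: n1=1, n2=0, n3=0, n4=0, n5=1 → 1. Observed 0.
  n1: none of the 3 fault types match ✗
  n2: stuck-at-1, inverted output ✓; others ✗
  n3: stuck-at-1, inverted output ✓; others ✗
  n4: stuck-at-1, inverted output ✓; others ✗
  n5: stuck-at-0, inverted output ✓; others ✗
Consistent faults: {n2 stuck-at-1, n2 inverted output, n3 stuck-at-1, n3 inverted output, n4 stuck-at-1, n4 inverted output, n5 stuck-at-0, n5 inverted output} — 8 in all.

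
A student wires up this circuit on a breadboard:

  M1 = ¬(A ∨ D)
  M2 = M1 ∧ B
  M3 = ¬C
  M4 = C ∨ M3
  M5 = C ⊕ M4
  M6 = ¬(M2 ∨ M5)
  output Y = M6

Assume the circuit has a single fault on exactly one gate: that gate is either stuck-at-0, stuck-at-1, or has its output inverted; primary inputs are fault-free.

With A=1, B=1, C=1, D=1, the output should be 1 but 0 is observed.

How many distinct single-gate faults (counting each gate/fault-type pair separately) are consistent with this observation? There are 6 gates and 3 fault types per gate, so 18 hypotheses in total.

Fault-free: M1=0, M2=0, M3=0, M4=1, M5=0, M6=1 → 1. Observed 0.
  M1: stuck-at-1, inverted output ✓; others ✗
  M2: stuck-at-1, inverted output ✓; others ✗
  M3: none of the 3 fault types match ✗
  M4: stuck-at-0, inverted output ✓; others ✗
  M5: stuck-at-1, inverted output ✓; others ✗
  M6: stuck-at-0, inverted output ✓; others ✗
Consistent faults: {M1 stuck-at-1, M1 inverted output, M2 stuck-at-1, M2 inverted output, M4 stuck-at-0, M4 inverted output, M5 stuck-at-1, M5 inverted output, M6 stuck-at-0, M6 inverted output} — 10 in all.

10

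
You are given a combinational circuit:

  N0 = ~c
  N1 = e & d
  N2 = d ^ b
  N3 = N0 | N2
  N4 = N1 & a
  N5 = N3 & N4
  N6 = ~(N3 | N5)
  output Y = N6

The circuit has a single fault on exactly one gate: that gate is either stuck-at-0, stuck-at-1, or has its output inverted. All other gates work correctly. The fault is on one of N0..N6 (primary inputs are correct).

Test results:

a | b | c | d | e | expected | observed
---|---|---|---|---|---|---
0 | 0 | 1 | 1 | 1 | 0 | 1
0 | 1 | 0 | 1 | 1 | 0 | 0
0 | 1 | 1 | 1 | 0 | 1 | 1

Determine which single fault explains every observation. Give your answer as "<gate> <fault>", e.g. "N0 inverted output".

N2 stuck-at-0

Fault-free values for test 1 (a=0, b=0, c=1, d=1, e=1): N0=0, N1=1, N2=1, N3=1, N4=0, N5=0, N6=0, giving Y=0. Observed 1.
Test 1: faults giving observed 1 are {N2 stuck-at-0, N2 inverted output, N3 stuck-at-0, N3 inverted output, N6 stuck-at-1, N6 inverted output}.
Test 2 (a=0, b=1, c=0, d=1, e=1): fault-free N0=1, N1=1, N2=0, N3=1, N4=0, N5=0, N6=0 → 0; observed 0. Eliminates N3 stuck-at-0, N3 inverted output, N6 stuck-at-1, N6 inverted output.
Test 3 (a=0, b=1, c=1, d=1, e=0): fault-free N0=0, N1=0, N2=0, N3=0, N4=0, N5=0, N6=1 → 1; observed 1. Eliminates N2 inverted output.
Only N2 stuck-at-0 is consistent with every test.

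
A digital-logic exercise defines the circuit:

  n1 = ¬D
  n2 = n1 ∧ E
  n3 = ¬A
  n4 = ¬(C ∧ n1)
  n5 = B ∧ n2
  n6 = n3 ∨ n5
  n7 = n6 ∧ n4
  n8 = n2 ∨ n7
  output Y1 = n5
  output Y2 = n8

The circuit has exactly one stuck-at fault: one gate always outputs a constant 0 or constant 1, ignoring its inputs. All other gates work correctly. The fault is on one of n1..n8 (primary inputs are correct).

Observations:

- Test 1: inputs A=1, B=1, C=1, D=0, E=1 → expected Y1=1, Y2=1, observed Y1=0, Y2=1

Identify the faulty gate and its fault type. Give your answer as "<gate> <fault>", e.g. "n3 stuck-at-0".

Fault-free values for test 1 (A=1, B=1, C=1, D=0, E=1): n1=1, n2=1, n3=0, n4=0, n5=1, n6=1, n7=0, n8=1, giving Y1=1, Y2=1. Observed Y1=0, Y2=1.
Test 1: faults giving observed Y1=0, Y2=1 are {n5 stuck-at-0}.
Only n5 stuck-at-0 is consistent with every test.

n5 stuck-at-0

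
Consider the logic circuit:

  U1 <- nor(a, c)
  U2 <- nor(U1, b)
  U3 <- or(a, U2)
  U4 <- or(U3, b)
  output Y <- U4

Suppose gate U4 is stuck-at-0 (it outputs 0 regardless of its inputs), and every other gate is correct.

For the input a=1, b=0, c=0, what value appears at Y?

0

Propagate with U4 forced: U1=0, U2=1, U3=1, U4=0 [stuck-at-0].
So Y = 0. (Without the fault it would be 1.)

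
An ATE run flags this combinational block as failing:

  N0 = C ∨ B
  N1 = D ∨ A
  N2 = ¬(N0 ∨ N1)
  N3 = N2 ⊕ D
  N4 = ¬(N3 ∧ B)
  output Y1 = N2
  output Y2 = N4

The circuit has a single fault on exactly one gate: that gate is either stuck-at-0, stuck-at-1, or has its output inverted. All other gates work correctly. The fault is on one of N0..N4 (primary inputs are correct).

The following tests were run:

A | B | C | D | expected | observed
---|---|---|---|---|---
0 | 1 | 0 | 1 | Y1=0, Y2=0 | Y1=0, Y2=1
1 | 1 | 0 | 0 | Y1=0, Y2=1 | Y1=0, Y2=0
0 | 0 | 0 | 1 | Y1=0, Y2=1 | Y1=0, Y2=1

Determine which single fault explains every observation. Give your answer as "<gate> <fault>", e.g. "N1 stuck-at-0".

Fault-free values for test 1 (A=0, B=1, C=0, D=1): N0=1, N1=1, N2=0, N3=1, N4=0, giving Y1=0, Y2=0. Observed Y1=0, Y2=1.
Test 1: faults giving observed Y1=0, Y2=1 are {N3 stuck-at-0, N3 inverted output, N4 stuck-at-1, N4 inverted output}.
Test 2 (A=1, B=1, C=0, D=0): fault-free N0=1, N1=1, N2=0, N3=0, N4=1 → Y1=0, Y2=1; observed Y1=0, Y2=0. Eliminates N3 stuck-at-0, N4 stuck-at-1.
Test 3 (A=0, B=0, C=0, D=1): fault-free N0=0, N1=1, N2=0, N3=1, N4=1 → Y1=0, Y2=1; observed Y1=0, Y2=1. Eliminates N4 inverted output.
Only N3 inverted output is consistent with every test.

N3 inverted output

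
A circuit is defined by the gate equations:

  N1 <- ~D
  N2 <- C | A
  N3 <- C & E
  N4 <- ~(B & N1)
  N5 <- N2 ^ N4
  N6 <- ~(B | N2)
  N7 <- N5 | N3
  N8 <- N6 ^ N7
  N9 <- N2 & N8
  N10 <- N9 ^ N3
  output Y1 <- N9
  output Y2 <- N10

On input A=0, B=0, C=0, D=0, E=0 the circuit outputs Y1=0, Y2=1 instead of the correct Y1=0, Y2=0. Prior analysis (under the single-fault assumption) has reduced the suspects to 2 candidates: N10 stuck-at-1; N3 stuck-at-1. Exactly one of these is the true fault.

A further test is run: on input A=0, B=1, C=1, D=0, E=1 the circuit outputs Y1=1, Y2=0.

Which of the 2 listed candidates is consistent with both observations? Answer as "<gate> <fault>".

Evaluate each candidate on input A=0, B=1, C=1, D=0, E=1:
  N10 stuck-at-1: N1=1, N2=1, N3=1, N4=0, N5=1, N6=0, N7=1, N8=1, N9=1, N10=1 [stuck-at-1] → Y1=1, Y2=1 — eliminated
  N3 stuck-at-1: N1=1, N2=1, N3=1 [stuck-at-1], N4=0, N5=1, N6=0, N7=1, N8=1, N9=1, N10=0 → Y1=1, Y2=0 — matches
Only N3 stuck-at-1 reproduces the observed Y1=1, Y2=0.

N3 stuck-at-1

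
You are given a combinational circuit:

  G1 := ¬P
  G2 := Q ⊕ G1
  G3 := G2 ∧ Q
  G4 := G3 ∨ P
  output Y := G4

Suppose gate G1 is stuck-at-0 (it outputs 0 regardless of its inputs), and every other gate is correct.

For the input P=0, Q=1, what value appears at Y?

1

Propagate with G1 forced: G1=0 [stuck-at-0], G2=1, G3=1, G4=1.
So Y = 1. (Without the fault it would be 0.)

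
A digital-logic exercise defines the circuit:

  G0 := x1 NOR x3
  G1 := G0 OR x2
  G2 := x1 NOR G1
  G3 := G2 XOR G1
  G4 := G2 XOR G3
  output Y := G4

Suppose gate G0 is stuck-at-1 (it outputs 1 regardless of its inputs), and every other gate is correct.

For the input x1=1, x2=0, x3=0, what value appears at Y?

1

Propagate with G0 forced: G0=1 [stuck-at-1], G1=1, G2=0, G3=1, G4=1.
So Y = 1. (Without the fault it would be 0.)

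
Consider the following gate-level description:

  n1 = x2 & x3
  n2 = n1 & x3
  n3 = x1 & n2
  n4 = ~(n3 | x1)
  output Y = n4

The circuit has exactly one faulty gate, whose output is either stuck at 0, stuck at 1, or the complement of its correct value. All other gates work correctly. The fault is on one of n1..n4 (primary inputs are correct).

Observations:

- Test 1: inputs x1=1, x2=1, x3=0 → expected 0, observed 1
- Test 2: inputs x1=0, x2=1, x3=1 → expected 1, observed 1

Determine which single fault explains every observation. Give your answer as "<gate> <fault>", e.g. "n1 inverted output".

Fault-free values for test 1 (x1=1, x2=1, x3=0): n1=0, n2=0, n3=0, n4=0, giving Y=0. Observed 1.
Test 1: faults giving observed 1 are {n4 stuck-at-1, n4 inverted output}.
Test 2 (x1=0, x2=1, x3=1): fault-free n1=1, n2=1, n3=0, n4=1 → 1; observed 1. Eliminates n4 inverted output.
Only n4 stuck-at-1 is consistent with every test.

n4 stuck-at-1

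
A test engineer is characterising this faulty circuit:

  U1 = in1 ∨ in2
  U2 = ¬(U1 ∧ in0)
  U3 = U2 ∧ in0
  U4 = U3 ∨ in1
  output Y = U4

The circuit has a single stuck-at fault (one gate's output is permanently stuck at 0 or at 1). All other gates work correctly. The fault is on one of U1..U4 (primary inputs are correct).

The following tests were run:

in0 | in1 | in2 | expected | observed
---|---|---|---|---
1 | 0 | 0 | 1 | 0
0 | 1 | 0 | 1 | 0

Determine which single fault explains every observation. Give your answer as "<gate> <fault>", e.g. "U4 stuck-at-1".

U4 stuck-at-0

Fault-free values for test 1 (in0=1, in1=0, in2=0): U1=0, U2=1, U3=1, U4=1, giving Y=1. Observed 0.
Test 1: faults giving observed 0 are {U1 stuck-at-1, U2 stuck-at-0, U3 stuck-at-0, U4 stuck-at-0}.
Test 2 (in0=0, in1=1, in2=0): fault-free U1=1, U2=1, U3=0, U4=1 → 1; observed 0. Eliminates U1 stuck-at-1, U2 stuck-at-0, U3 stuck-at-0.
Only U4 stuck-at-0 is consistent with every test.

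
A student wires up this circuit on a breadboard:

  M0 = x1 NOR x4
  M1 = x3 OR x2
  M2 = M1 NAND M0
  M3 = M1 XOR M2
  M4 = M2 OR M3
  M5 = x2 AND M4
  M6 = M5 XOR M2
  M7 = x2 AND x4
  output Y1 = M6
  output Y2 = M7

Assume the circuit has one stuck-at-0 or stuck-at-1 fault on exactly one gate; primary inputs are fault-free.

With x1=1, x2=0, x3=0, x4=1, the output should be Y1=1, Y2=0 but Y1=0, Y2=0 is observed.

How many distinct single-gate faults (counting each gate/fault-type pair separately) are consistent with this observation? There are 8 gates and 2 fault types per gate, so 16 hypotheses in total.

Fault-free: M0=0, M1=0, M2=1, M3=1, M4=1, M5=0, M6=1, M7=0 → Y1=1, Y2=0. Observed Y1=0, Y2=0.
  M0: none of the 2 fault types match ✗
  M1: none of the 2 fault types match ✗
  M2: stuck-at-0 ✓; others ✗
  M3: none of the 2 fault types match ✗
  M4: none of the 2 fault types match ✗
  M5: stuck-at-1 ✓; others ✗
  M6: stuck-at-0 ✓; others ✗
  M7: none of the 2 fault types match ✗
Consistent faults: {M2 stuck-at-0, M5 stuck-at-1, M6 stuck-at-0} — 3 in all.

3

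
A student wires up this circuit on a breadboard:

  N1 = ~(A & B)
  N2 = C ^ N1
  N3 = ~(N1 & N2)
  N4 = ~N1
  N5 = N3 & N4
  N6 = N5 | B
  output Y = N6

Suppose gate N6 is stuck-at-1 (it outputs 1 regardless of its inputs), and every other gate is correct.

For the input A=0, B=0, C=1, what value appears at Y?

Propagate with N6 forced: N1=1, N2=0, N3=1, N4=0, N5=0, N6=1 [stuck-at-1].
So Y = 1. (Without the fault it would be 0.)

1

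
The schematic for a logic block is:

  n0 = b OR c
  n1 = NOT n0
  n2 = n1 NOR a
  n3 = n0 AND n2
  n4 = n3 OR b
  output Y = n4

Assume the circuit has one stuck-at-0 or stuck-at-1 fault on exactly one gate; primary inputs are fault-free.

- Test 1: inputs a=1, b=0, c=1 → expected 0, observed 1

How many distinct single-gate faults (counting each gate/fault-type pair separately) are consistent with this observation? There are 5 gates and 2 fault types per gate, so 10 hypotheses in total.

Fault-free: n0=1, n1=0, n2=0, n3=0, n4=0 → 0. Observed 1.
  n0 stuck-at-0: output 0 ✗
  n0 stuck-at-1: output 0 ✗
  n1 stuck-at-0: output 0 ✗
  n1 stuck-at-1: output 0 ✗
  n2 stuck-at-0: output 0 ✗
  n2 stuck-at-1: output 1 ✓
  n3 stuck-at-0: output 0 ✗
  n3 stuck-at-1: output 1 ✓
  n4 stuck-at-0: output 0 ✗
  n4 stuck-at-1: output 1 ✓
Consistent faults: {n2 stuck-at-1, n3 stuck-at-1, n4 stuck-at-1} — 3 in all.

3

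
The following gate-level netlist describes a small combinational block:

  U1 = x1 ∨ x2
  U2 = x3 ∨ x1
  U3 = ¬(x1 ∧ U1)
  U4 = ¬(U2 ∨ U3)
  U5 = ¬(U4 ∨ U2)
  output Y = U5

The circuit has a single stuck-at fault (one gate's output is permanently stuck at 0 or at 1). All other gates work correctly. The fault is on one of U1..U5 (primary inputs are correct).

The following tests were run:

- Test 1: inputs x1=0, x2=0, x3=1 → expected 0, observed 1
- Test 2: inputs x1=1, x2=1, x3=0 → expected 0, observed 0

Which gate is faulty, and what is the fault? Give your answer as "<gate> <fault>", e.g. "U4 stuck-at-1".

Fault-free values for test 1 (x1=0, x2=0, x3=1): U1=0, U2=1, U3=1, U4=0, U5=0, giving Y=0. Observed 1.
Test 1: faults giving observed 1 are {U2 stuck-at-0, U5 stuck-at-1}.
Test 2 (x1=1, x2=1, x3=0): fault-free U1=1, U2=1, U3=0, U4=0, U5=0 → 0; observed 0. Eliminates U5 stuck-at-1.
Only U2 stuck-at-0 is consistent with every test.

U2 stuck-at-0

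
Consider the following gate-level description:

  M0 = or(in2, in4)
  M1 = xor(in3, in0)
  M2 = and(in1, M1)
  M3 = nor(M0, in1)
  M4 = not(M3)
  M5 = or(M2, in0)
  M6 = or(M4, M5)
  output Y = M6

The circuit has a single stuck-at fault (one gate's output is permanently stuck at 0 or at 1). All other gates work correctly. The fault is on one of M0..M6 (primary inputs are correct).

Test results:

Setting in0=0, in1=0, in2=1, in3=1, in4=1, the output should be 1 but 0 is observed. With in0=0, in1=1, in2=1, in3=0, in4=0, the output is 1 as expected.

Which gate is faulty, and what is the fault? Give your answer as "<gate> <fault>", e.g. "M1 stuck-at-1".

M0 stuck-at-0

Fault-free values for test 1 (in0=0, in1=0, in2=1, in3=1, in4=1): M0=1, M1=1, M2=0, M3=0, M4=1, M5=0, M6=1, giving Y=1. Observed 0.
Test 1: faults giving observed 0 are {M0 stuck-at-0, M3 stuck-at-1, M4 stuck-at-0, M6 stuck-at-0}.
Test 2 (in0=0, in1=1, in2=1, in3=0, in4=0): fault-free M0=1, M1=0, M2=0, M3=0, M4=1, M5=0, M6=1 → 1; observed 1. Eliminates M3 stuck-at-1, M4 stuck-at-0, M6 stuck-at-0.
Only M0 stuck-at-0 is consistent with every test.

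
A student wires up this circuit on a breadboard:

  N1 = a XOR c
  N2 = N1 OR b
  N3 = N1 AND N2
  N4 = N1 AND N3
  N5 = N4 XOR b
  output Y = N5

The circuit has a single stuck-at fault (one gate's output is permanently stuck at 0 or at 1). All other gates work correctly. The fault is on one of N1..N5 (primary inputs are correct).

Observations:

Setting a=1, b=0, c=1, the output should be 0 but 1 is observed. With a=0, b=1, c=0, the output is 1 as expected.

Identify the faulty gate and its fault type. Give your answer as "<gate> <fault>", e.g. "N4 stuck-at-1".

Fault-free values for test 1 (a=1, b=0, c=1): N1=0, N2=0, N3=0, N4=0, N5=0, giving Y=0. Observed 1.
Test 1: faults giving observed 1 are {N1 stuck-at-1, N4 stuck-at-1, N5 stuck-at-1}.
Test 2 (a=0, b=1, c=0): fault-free N1=0, N2=1, N3=0, N4=0, N5=1 → 1; observed 1. Eliminates N1 stuck-at-1, N4 stuck-at-1.
Only N5 stuck-at-1 is consistent with every test.

N5 stuck-at-1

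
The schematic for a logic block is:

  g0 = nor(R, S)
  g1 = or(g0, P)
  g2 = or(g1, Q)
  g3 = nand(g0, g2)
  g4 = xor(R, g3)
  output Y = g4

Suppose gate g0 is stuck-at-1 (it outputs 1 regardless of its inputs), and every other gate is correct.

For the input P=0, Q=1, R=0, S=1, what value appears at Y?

Propagate with g0 forced: g0=1 [stuck-at-1], g1=1, g2=1, g3=0, g4=0.
So Y = 0. (Without the fault it would be 1.)

0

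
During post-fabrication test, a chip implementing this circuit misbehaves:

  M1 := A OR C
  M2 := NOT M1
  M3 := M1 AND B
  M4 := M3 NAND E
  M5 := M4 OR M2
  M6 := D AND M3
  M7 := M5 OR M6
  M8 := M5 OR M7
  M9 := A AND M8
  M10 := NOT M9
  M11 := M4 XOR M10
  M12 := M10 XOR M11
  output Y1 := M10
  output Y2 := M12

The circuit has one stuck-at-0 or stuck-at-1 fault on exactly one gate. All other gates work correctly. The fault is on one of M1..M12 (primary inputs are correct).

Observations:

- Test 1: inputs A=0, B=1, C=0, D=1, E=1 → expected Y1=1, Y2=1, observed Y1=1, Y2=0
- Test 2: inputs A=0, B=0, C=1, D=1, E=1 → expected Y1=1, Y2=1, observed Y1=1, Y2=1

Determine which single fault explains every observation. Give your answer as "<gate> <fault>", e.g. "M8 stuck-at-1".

M1 stuck-at-1

Fault-free values for test 1 (A=0, B=1, C=0, D=1, E=1): M1=0, M2=1, M3=0, M4=1, M5=1, M6=0, M7=1, M8=1, M9=0, M10=1, M11=0, M12=1, giving Y1=1, Y2=1. Observed Y1=1, Y2=0.
Test 1: faults giving observed Y1=1, Y2=0 are {M1 stuck-at-1, M3 stuck-at-1, M4 stuck-at-0, M11 stuck-at-1, M12 stuck-at-0}.
Test 2 (A=0, B=0, C=1, D=1, E=1): fault-free M1=1, M2=0, M3=0, M4=1, M5=1, M6=0, M7=1, M8=1, M9=0, M10=1, M11=0, M12=1 → Y1=1, Y2=1; observed Y1=1, Y2=1. Eliminates M3 stuck-at-1, M4 stuck-at-0, M11 stuck-at-1, M12 stuck-at-0.
Only M1 stuck-at-1 is consistent with every test.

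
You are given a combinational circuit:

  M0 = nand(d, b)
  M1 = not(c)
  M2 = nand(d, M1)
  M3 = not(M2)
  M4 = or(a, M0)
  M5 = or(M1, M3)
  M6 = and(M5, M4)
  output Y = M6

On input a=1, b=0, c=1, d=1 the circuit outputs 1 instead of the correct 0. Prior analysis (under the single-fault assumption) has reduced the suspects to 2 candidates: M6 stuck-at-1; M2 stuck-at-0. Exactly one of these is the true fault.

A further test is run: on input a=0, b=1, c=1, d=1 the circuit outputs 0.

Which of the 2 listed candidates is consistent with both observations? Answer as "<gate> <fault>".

M2 stuck-at-0

Evaluate each candidate on input a=0, b=1, c=1, d=1:
  M6 stuck-at-1: M0=0, M1=0, M2=1, M3=0, M4=0, M5=0, M6=1 [stuck-at-1] → 1 — eliminated
  M2 stuck-at-0: M0=0, M1=0, M2=0 [stuck-at-0], M3=1, M4=0, M5=1, M6=0 → 0 — matches
Only M2 stuck-at-0 reproduces the observed 0.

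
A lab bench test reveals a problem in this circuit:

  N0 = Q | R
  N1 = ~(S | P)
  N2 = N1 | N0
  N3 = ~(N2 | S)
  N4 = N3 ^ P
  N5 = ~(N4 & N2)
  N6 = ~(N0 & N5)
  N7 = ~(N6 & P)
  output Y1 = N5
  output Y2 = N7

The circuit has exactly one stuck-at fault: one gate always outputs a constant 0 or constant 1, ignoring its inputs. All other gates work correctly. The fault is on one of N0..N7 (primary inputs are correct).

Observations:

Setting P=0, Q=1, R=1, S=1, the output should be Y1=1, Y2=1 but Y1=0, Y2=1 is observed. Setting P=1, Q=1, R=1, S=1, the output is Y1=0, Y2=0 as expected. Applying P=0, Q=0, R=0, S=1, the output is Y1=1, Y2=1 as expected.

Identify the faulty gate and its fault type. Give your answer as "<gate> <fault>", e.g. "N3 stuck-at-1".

N4 stuck-at-1

Fault-free values for test 1 (P=0, Q=1, R=1, S=1): N0=1, N1=0, N2=1, N3=0, N4=0, N5=1, N6=0, N7=1, giving Y1=1, Y2=1. Observed Y1=0, Y2=1.
Test 1: faults giving observed Y1=0, Y2=1 are {N3 stuck-at-1, N4 stuck-at-1, N5 stuck-at-0}.
Test 2 (P=1, Q=1, R=1, S=1): fault-free N0=1, N1=0, N2=1, N3=0, N4=1, N5=0, N6=1, N7=0 → Y1=0, Y2=0; observed Y1=0, Y2=0. Eliminates N3 stuck-at-1.
Test 3 (P=0, Q=0, R=0, S=1): fault-free N0=0, N1=0, N2=0, N3=0, N4=0, N5=1, N6=1, N7=1 → Y1=1, Y2=1; observed Y1=1, Y2=1. Eliminates N5 stuck-at-0.
Only N4 stuck-at-1 is consistent with every test.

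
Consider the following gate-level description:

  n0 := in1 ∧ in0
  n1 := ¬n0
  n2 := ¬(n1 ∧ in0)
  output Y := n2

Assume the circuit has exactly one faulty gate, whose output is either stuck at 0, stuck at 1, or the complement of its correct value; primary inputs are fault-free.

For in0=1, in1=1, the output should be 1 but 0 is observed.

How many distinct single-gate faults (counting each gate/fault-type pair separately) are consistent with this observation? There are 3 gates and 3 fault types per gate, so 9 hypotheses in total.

Fault-free: n0=1, n1=0, n2=1 → 1. Observed 0.
  n0 stuck-at-0: output 0 ✓
  n0 stuck-at-1: output 1 ✗
  n0 inverted output: output 0 ✓
  n1 stuck-at-0: output 1 ✗
  n1 stuck-at-1: output 0 ✓
  n1 inverted output: output 0 ✓
  n2 stuck-at-0: output 0 ✓
  n2 stuck-at-1: output 1 ✗
  n2 inverted output: output 0 ✓
Consistent faults: {n0 stuck-at-0, n0 inverted output, n1 stuck-at-1, n1 inverted output, n2 stuck-at-0, n2 inverted output} — 6 in all.

6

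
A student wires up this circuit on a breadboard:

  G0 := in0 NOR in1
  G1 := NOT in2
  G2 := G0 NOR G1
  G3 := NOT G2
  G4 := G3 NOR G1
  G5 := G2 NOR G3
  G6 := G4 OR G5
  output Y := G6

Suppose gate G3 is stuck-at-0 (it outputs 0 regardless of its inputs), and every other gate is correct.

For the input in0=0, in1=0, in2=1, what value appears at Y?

Propagate with G3 forced: G0=1, G1=0, G2=0, G3=0 [stuck-at-0], G4=1, G5=1, G6=1.
So Y = 1. (Without the fault it would be 0.)

1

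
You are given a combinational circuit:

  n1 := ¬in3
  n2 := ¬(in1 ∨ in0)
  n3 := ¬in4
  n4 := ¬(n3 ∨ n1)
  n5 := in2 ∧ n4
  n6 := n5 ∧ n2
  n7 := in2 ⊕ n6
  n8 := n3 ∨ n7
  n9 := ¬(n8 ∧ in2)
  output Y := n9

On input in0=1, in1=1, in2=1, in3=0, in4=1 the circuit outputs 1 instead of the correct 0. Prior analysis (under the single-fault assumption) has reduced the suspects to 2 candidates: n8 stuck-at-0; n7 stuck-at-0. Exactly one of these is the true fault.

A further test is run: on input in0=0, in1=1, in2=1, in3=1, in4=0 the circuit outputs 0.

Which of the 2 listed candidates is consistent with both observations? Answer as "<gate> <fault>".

n7 stuck-at-0

Evaluate each candidate on input in0=0, in1=1, in2=1, in3=1, in4=0:
  n8 stuck-at-0: n1=0, n2=0, n3=1, n4=0, n5=0, n6=0, n7=1, n8=0 [stuck-at-0], n9=1 → 1 — eliminated
  n7 stuck-at-0: n1=0, n2=0, n3=1, n4=0, n5=0, n6=0, n7=0 [stuck-at-0], n8=1, n9=0 → 0 — matches
Only n7 stuck-at-0 reproduces the observed 0.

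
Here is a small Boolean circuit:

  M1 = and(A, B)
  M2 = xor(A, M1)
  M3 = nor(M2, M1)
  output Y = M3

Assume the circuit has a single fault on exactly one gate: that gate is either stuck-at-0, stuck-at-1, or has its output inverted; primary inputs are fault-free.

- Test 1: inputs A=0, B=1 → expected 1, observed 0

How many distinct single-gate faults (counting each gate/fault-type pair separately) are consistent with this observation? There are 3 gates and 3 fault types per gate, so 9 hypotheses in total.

6

Fault-free: M1=0, M2=0, M3=1 → 1. Observed 0.
  M1 stuck-at-0: output 1 ✗
  M1 stuck-at-1: output 0 ✓
  M1 inverted output: output 0 ✓
  M2 stuck-at-0: output 1 ✗
  M2 stuck-at-1: output 0 ✓
  M2 inverted output: output 0 ✓
  M3 stuck-at-0: output 0 ✓
  M3 stuck-at-1: output 1 ✗
  M3 inverted output: output 0 ✓
Consistent faults: {M1 stuck-at-1, M1 inverted output, M2 stuck-at-1, M2 inverted output, M3 stuck-at-0, M3 inverted output} — 6 in all.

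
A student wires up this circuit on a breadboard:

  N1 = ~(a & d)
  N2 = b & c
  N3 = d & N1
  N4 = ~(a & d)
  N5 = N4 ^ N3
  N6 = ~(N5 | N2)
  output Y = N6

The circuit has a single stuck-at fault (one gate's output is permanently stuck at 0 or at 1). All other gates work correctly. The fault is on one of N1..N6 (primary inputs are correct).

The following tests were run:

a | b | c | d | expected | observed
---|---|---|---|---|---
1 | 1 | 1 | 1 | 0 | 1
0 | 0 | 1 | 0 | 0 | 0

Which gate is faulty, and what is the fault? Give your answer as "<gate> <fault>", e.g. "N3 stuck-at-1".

N2 stuck-at-0

Fault-free values for test 1 (a=1, b=1, c=1, d=1): N1=0, N2=1, N3=0, N4=0, N5=0, N6=0, giving Y=0. Observed 1.
Test 1: faults giving observed 1 are {N2 stuck-at-0, N6 stuck-at-1}.
Test 2 (a=0, b=0, c=1, d=0): fault-free N1=1, N2=0, N3=0, N4=1, N5=1, N6=0 → 0; observed 0. Eliminates N6 stuck-at-1.
Only N2 stuck-at-0 is consistent with every test.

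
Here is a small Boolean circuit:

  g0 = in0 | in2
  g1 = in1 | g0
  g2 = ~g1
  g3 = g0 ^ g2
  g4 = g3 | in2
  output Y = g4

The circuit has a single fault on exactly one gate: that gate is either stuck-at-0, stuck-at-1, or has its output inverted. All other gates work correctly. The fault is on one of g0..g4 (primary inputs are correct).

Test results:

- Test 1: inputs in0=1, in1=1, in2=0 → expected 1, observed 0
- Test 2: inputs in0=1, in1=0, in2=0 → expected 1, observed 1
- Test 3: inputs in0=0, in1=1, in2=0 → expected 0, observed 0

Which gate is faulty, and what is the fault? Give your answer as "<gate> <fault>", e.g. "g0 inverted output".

g0 stuck-at-0

Fault-free values for test 1 (in0=1, in1=1, in2=0): g0=1, g1=1, g2=0, g3=1, g4=1, giving Y=1. Observed 0.
Test 1: faults giving observed 0 are {g0 stuck-at-0, g0 inverted output, g1 stuck-at-0, g1 inverted output, g2 stuck-at-1, g2 inverted output, g3 stuck-at-0, g3 inverted output, g4 stuck-at-0, g4 inverted output}.
Test 2 (in0=1, in1=0, in2=0): fault-free g0=1, g1=1, g2=0, g3=1, g4=1 → 1; observed 1. Eliminates g1 stuck-at-0, g1 inverted output, g2 stuck-at-1, g2 inverted output, g3 stuck-at-0, g3 inverted output, g4 stuck-at-0, g4 inverted output.
Test 3 (in0=0, in1=1, in2=0): fault-free g0=0, g1=1, g2=0, g3=0, g4=0 → 0; observed 0. Eliminates g0 inverted output.
Only g0 stuck-at-0 is consistent with every test.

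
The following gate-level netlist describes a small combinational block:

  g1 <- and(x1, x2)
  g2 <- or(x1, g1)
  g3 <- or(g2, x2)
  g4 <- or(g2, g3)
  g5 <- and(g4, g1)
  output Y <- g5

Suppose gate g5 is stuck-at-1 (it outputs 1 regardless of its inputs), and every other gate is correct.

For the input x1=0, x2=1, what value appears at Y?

Propagate with g5 forced: g1=0, g2=0, g3=1, g4=1, g5=1 [stuck-at-1].
So Y = 1. (Without the fault it would be 0.)

1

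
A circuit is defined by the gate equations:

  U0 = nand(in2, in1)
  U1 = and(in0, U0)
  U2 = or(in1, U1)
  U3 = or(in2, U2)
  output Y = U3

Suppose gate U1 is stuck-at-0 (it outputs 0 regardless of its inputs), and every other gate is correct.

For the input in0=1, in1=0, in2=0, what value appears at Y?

0

Propagate with U1 forced: U0=1, U1=0 [stuck-at-0], U2=0, U3=0.
So Y = 0. (Without the fault it would be 1.)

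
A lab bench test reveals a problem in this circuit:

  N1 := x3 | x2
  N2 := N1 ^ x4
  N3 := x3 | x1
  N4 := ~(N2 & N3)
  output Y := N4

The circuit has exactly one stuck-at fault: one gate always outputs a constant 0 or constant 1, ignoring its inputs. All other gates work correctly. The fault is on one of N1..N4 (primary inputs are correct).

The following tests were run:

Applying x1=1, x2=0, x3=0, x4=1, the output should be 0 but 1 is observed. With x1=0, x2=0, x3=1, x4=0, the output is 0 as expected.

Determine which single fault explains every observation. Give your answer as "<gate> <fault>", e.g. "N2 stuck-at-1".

Fault-free values for test 1 (x1=1, x2=0, x3=0, x4=1): N1=0, N2=1, N3=1, N4=0, giving Y=0. Observed 1.
Test 1: faults giving observed 1 are {N1 stuck-at-1, N2 stuck-at-0, N3 stuck-at-0, N4 stuck-at-1}.
Test 2 (x1=0, x2=0, x3=1, x4=0): fault-free N1=1, N2=1, N3=1, N4=0 → 0; observed 0. Eliminates N2 stuck-at-0, N3 stuck-at-0, N4 stuck-at-1.
Only N1 stuck-at-1 is consistent with every test.

N1 stuck-at-1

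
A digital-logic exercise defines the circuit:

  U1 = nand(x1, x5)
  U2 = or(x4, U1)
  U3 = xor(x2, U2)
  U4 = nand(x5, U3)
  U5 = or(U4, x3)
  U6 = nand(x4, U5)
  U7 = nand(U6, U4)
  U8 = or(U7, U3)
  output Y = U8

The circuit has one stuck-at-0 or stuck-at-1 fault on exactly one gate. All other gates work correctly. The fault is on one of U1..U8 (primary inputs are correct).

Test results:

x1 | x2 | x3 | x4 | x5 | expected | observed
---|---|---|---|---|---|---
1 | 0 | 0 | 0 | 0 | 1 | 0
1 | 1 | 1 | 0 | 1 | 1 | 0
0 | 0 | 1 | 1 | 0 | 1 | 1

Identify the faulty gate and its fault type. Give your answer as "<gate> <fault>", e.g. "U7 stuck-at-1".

U3 stuck-at-0

Fault-free values for test 1 (x1=1, x2=0, x3=0, x4=0, x5=0): U1=1, U2=1, U3=1, U4=1, U5=1, U6=1, U7=0, U8=1, giving Y=1. Observed 0.
Test 1: faults giving observed 0 are {U1 stuck-at-0, U2 stuck-at-0, U3 stuck-at-0, U8 stuck-at-0}.
Test 2 (x1=1, x2=1, x3=1, x4=0, x5=1): fault-free U1=0, U2=0, U3=1, U4=0, U5=1, U6=1, U7=1, U8=1 → 1; observed 0. Eliminates U1 stuck-at-0, U2 stuck-at-0.
Test 3 (x1=0, x2=0, x3=1, x4=1, x5=0): fault-free U1=1, U2=1, U3=1, U4=1, U5=1, U6=0, U7=1, U8=1 → 1; observed 1. Eliminates U8 stuck-at-0.
Only U3 stuck-at-0 is consistent with every test.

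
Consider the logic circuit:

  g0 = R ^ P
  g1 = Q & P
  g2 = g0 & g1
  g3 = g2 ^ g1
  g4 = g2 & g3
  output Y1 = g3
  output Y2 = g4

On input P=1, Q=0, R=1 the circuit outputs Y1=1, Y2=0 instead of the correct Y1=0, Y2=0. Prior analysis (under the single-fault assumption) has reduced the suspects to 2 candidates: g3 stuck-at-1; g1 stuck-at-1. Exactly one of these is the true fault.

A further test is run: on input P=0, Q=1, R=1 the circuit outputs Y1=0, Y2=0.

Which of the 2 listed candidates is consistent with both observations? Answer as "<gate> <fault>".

g1 stuck-at-1

Evaluate each candidate on input P=0, Q=1, R=1:
  g3 stuck-at-1: g0=1, g1=0, g2=0, g3=1 [stuck-at-1], g4=0 → Y1=1, Y2=0 — eliminated
  g1 stuck-at-1: g0=1, g1=1 [stuck-at-1], g2=1, g3=0, g4=0 → Y1=0, Y2=0 — matches
Only g1 stuck-at-1 reproduces the observed Y1=0, Y2=0.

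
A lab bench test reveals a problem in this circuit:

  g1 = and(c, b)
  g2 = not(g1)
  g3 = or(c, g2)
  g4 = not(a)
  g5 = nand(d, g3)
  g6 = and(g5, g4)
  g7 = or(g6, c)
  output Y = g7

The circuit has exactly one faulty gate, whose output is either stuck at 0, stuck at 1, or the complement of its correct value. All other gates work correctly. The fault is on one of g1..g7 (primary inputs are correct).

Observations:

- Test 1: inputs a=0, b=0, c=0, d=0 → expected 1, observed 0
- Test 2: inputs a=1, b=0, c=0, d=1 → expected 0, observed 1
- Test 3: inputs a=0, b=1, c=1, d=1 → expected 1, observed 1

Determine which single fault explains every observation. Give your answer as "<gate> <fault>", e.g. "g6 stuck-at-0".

Fault-free values for test 1 (a=0, b=0, c=0, d=0): g1=0, g2=1, g3=1, g4=1, g5=1, g6=1, g7=1, giving Y=1. Observed 0.
Test 1: faults giving observed 0 are {g4 stuck-at-0, g4 inverted output, g5 stuck-at-0, g5 inverted output, g6 stuck-at-0, g6 inverted output, g7 stuck-at-0, g7 inverted output}.
Test 2 (a=1, b=0, c=0, d=1): fault-free g1=0, g2=1, g3=1, g4=0, g5=0, g6=0, g7=0 → 0; observed 1. Eliminates g4 stuck-at-0, g4 inverted output, g5 stuck-at-0, g5 inverted output, g6 stuck-at-0, g7 stuck-at-0.
Test 3 (a=0, b=1, c=1, d=1): fault-free g1=1, g2=0, g3=1, g4=1, g5=0, g6=0, g7=1 → 1; observed 1. Eliminates g7 inverted output.
Only g6 inverted output is consistent with every test.

g6 inverted output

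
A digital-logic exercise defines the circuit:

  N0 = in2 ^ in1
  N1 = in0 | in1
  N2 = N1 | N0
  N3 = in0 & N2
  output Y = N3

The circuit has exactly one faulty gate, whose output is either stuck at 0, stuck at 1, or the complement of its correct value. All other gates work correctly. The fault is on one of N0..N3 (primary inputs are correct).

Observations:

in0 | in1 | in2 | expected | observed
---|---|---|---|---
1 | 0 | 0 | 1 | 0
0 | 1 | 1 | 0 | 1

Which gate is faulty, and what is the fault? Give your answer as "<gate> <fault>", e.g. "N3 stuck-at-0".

N3 inverted output

Fault-free values for test 1 (in0=1, in1=0, in2=0): N0=0, N1=1, N2=1, N3=1, giving Y=1. Observed 0.
Test 1: faults giving observed 0 are {N1 stuck-at-0, N1 inverted output, N2 stuck-at-0, N2 inverted output, N3 stuck-at-0, N3 inverted output}.
Test 2 (in0=0, in1=1, in2=1): fault-free N0=0, N1=1, N2=1, N3=0 → 0; observed 1. Eliminates N1 stuck-at-0, N1 inverted output, N2 stuck-at-0, N2 inverted output, N3 stuck-at-0.
Only N3 inverted output is consistent with every test.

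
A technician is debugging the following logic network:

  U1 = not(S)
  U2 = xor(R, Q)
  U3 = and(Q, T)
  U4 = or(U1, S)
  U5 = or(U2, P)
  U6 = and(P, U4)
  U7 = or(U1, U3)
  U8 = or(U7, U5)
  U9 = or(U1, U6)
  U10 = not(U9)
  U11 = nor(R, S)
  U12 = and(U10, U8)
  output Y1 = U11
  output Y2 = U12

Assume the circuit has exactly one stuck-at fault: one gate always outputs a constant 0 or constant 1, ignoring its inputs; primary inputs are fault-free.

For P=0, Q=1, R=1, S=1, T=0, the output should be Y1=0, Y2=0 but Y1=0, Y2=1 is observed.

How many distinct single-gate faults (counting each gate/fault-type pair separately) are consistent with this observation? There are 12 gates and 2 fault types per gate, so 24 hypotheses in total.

Fault-free: U1=0, U2=0, U3=0, U4=1, U5=0, U6=0, U7=0, U8=0, U9=0, U10=1, U11=0, U12=0 → Y1=0, Y2=0. Observed Y1=0, Y2=1.
  U1: none of the 2 fault types match ✗
  U2: stuck-at-1 ✓; others ✗
  U3: stuck-at-1 ✓; others ✗
  U4: none of the 2 fault types match ✗
  U5: stuck-at-1 ✓; others ✗
  U6: none of the 2 fault types match ✗
  U7: stuck-at-1 ✓; others ✗
  U8: stuck-at-1 ✓; others ✗
  U9: none of the 2 fault types match ✗
  U10: none of the 2 fault types match ✗
  U11: none of the 2 fault types match ✗
  U12: stuck-at-1 ✓; others ✗
Consistent faults: {U2 stuck-at-1, U3 stuck-at-1, U5 stuck-at-1, U7 stuck-at-1, U8 stuck-at-1, U12 stuck-at-1} — 6 in all.

6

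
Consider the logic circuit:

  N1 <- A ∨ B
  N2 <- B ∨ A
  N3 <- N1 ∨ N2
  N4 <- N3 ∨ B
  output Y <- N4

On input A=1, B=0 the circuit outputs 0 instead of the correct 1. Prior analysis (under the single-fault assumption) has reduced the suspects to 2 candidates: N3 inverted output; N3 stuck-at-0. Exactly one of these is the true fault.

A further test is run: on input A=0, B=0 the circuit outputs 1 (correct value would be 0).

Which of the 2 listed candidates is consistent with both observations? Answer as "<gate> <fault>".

Evaluate each candidate on input A=0, B=0:
  N3 inverted output: N1=0, N2=0, N3=1 [inverted output], N4=1 → 1 — matches
  N3 stuck-at-0: N1=0, N2=0, N3=0 [stuck-at-0], N4=0 → 0 — eliminated
Only N3 inverted output reproduces the observed 1.

N3 inverted output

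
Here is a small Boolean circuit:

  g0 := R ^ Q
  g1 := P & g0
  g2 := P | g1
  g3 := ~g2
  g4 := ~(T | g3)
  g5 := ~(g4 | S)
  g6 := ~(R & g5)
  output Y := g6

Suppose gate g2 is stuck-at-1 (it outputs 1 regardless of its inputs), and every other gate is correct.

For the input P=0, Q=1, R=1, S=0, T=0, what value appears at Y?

1

Propagate with g2 forced: g0=0, g1=0, g2=1 [stuck-at-1], g3=0, g4=1, g5=0, g6=1.
So Y = 1. (Without the fault it would be 0.)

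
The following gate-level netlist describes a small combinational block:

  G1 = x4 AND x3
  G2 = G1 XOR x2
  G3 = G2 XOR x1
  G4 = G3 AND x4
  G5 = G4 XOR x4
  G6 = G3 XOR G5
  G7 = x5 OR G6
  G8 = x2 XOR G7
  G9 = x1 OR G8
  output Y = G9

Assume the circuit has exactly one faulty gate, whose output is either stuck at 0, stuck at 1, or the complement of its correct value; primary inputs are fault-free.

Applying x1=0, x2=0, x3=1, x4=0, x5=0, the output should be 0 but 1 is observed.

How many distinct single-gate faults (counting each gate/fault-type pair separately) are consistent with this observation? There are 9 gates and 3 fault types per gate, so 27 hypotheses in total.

Fault-free: G1=0, G2=0, G3=0, G4=0, G5=0, G6=0, G7=0, G8=0, G9=0 → 0. Observed 1.
  G1: stuck-at-1, inverted output ✓; others ✗
  G2: stuck-at-1, inverted output ✓; others ✗
  G3: stuck-at-1, inverted output ✓; others ✗
  G4: stuck-at-1, inverted output ✓; others ✗
  G5: stuck-at-1, inverted output ✓; others ✗
  G6: stuck-at-1, inverted output ✓; others ✗
  G7: stuck-at-1, inverted output ✓; others ✗
  G8: stuck-at-1, inverted output ✓; others ✗
  G9: stuck-at-1, inverted output ✓; others ✗
Consistent faults: {G1 stuck-at-1, G1 inverted output, G2 stuck-at-1, G2 inverted output, G3 stuck-at-1, G3 inverted output, G4 stuck-at-1, G4 inverted output, G5 stuck-at-1, G5 inverted output, G6 stuck-at-1, G6 inverted output, G7 stuck-at-1, G7 inverted output, G8 stuck-at-1, G8 inverted output, G9 stuck-at-1, G9 inverted output} — 18 in all.

18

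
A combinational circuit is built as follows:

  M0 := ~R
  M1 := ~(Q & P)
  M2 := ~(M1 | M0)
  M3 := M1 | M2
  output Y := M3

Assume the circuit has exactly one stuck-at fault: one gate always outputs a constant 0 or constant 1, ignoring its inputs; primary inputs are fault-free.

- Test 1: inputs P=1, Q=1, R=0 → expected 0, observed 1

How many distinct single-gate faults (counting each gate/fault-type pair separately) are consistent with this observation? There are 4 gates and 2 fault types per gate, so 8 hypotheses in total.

4

Fault-free: M0=1, M1=0, M2=0, M3=0 → 0. Observed 1.
  M0 stuck-at-0: output 1 ✓
  M0 stuck-at-1: output 0 ✗
  M1 stuck-at-0: output 0 ✗
  M1 stuck-at-1: output 1 ✓
  M2 stuck-at-0: output 0 ✗
  M2 stuck-at-1: output 1 ✓
  M3 stuck-at-0: output 0 ✗
  M3 stuck-at-1: output 1 ✓
Consistent faults: {M0 stuck-at-0, M1 stuck-at-1, M2 stuck-at-1, M3 stuck-at-1} — 4 in all.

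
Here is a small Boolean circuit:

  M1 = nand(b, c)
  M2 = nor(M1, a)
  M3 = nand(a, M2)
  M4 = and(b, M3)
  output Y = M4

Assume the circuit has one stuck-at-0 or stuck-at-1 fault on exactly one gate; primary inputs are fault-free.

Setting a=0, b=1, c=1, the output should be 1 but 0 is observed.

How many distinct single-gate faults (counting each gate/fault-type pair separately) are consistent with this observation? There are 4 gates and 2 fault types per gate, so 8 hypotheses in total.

2

Fault-free: M1=0, M2=1, M3=1, M4=1 → 1. Observed 0.
  M1 stuck-at-0: output 1 ✗
  M1 stuck-at-1: output 1 ✗
  M2 stuck-at-0: output 1 ✗
  M2 stuck-at-1: output 1 ✗
  M3 stuck-at-0: output 0 ✓
  M3 stuck-at-1: output 1 ✗
  M4 stuck-at-0: output 0 ✓
  M4 stuck-at-1: output 1 ✗
Consistent faults: {M3 stuck-at-0, M4 stuck-at-0} — 2 in all.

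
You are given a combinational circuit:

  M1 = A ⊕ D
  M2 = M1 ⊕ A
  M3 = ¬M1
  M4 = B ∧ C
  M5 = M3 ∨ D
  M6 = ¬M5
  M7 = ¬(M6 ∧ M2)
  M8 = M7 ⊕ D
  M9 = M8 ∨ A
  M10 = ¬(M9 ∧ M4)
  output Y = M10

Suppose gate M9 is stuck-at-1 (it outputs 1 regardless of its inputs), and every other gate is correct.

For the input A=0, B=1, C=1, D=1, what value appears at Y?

Propagate with M9 forced: M1=1, M2=1, M3=0, M4=1, M5=1, M6=0, M7=1, M8=0, M9=1 [stuck-at-1], M10=0.
So Y = 0. (Without the fault it would be 1.)

0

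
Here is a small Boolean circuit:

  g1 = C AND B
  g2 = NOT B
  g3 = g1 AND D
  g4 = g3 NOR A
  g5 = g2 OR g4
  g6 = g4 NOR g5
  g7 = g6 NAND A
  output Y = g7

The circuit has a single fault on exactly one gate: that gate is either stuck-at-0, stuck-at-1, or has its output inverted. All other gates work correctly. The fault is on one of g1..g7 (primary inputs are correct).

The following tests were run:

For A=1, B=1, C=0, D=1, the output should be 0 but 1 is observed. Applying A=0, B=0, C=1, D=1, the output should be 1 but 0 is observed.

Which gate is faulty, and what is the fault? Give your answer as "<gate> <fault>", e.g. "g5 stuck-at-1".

Fault-free values for test 1 (A=1, B=1, C=0, D=1): g1=0, g2=0, g3=0, g4=0, g5=0, g6=1, g7=0, giving Y=0. Observed 1.
Test 1: faults giving observed 1 are {g2 stuck-at-1, g2 inverted output, g4 stuck-at-1, g4 inverted output, g5 stuck-at-1, g5 inverted output, g6 stuck-at-0, g6 inverted output, g7 stuck-at-1, g7 inverted output}.
Test 2 (A=0, B=0, C=1, D=1): fault-free g1=0, g2=1, g3=0, g4=1, g5=1, g6=0, g7=1 → 1; observed 0. Eliminates g2 stuck-at-1, g2 inverted output, g4 stuck-at-1, g4 inverted output, g5 stuck-at-1, g5 inverted output, g6 stuck-at-0, g6 inverted output, g7 stuck-at-1.
Only g7 inverted output is consistent with every test.

g7 inverted output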